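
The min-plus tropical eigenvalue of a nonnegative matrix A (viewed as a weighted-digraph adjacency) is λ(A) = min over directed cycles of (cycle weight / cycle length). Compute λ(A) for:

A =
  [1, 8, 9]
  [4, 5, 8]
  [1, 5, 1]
λ(A) = 1

Enumerate directed cycles and compute their means (weight / length). Sample:
  cycle 0 → 0: weight = 1, length = 1, mean = 1/1 ≈ 1.000
  cycle 1 → 1: weight = 5, length = 1, mean = 5/1 ≈ 5.000
  cycle 2 → 2: weight = 1, length = 1, mean = 1/1 ≈ 1.000
  cycle 0 → 1 → 0: weight = 12, length = 2, mean = 12/2 ≈ 6.000
  cycle 0 → 2 → 0: weight = 10, length = 2, mean = 10/2 ≈ 5.000
  cycle 1 → 0 → 1: weight = 12, length = 2, mean = 12/2 ≈ 6.000
Minimum mean = 1.000, attained e.g. along the cycle 0 → 0 with weight 1 and length 1. So λ(A) = 1/1 = 1.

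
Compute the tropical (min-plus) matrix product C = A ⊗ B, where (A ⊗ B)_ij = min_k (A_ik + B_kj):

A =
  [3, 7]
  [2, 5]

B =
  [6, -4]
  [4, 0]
A ⊗ B =
  [9, -1]
  [8, -2]

Apply the min-plus product entry-by-entry:
  C[0][0] = min over k of (A[0][0] + B[0][0] = 3 + 6 = 9, A[0][1] + B[1][0] = 7 + 4 = 11) = 9 (attained at k = 0)
  C[0][1] = min over k of (A[0][0] + B[0][1] = 3 + -4 = -1, A[0][1] + B[1][1] = 7 + 0 = 7) = -1 (attained at k = 0)
  C[1][0] = min over k of (A[1][0] + B[0][0] = 2 + 6 = 8, A[1][1] + B[1][0] = 5 + 4 = 9) = 8 (attained at k = 0)
  C[1][1] = min over k of (A[1][0] + B[0][1] = 2 + -4 = -2, A[1][1] + B[1][1] = 5 + 0 = 5) = -2 (attained at k = 0)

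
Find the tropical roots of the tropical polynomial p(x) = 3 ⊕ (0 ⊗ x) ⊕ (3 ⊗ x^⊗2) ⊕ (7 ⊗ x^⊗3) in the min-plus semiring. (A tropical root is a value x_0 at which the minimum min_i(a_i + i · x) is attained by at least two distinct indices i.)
Roots: {-4, -3, 3}

Each tropical root is a break point of the lower envelope of the lines y = a_i + i · x (there are 4 lines, with slopes 0, 1, ..., 3). Only the lines that attain the minimum somewhere contribute to roots; other lines are dominated. Here the surviving (envelope) indices are i = 3, i = 2, i = 1, i = 0.
Intersections between consecutive envelope lines give the roots: for adjacent envelope indices i < j the intersection is x = (a_i − a_j) / (j − i). Reading off the sorted break points: {-4, -3, 3}.
Verification: at each break x_0, at least two indices attain the minimum of min_i(a_i + i · x_0).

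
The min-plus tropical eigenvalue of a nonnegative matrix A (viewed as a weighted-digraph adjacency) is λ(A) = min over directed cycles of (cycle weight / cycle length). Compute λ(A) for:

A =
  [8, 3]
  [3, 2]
λ(A) = 2

Enumerate directed cycles and compute their means (weight / length). Sample:
  cycle 0 → 0: weight = 8, length = 1, mean = 8/1 ≈ 8.000
  cycle 1 → 1: weight = 2, length = 1, mean = 2/1 ≈ 2.000
  cycle 0 → 1 → 0: weight = 6, length = 2, mean = 6/2 ≈ 3.000
  cycle 1 → 0 → 1: weight = 6, length = 2, mean = 6/2 ≈ 3.000
Minimum mean = 2.000, attained e.g. along the cycle 1 → 1 with weight 2 and length 1. So λ(A) = 2/1 = 2.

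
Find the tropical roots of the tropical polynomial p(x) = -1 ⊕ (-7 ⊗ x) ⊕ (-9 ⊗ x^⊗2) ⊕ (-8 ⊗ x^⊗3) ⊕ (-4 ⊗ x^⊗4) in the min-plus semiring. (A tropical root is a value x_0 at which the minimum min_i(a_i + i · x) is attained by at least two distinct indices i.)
Roots: {-4, -1, 2, 6}

Each tropical root is a break point of the lower envelope of the lines y = a_i + i · x (there are 5 lines, with slopes 0, 1, ..., 4). Only the lines that attain the minimum somewhere contribute to roots; other lines are dominated. Here the surviving (envelope) indices are i = 4, i = 3, i = 2, i = 1, i = 0.
Intersections between consecutive envelope lines give the roots: for adjacent envelope indices i < j the intersection is x = (a_i − a_j) / (j − i). Reading off the sorted break points: {-4, -1, 2, 6}.
Verification: at each break x_0, at least two indices attain the minimum of min_i(a_i + i · x_0).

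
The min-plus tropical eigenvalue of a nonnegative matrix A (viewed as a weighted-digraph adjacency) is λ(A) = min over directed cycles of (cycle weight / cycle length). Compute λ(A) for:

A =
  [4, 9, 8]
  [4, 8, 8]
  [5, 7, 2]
λ(A) = 2

Enumerate directed cycles and compute their means (weight / length). Sample:
  cycle 0 → 0: weight = 4, length = 1, mean = 4/1 ≈ 4.000
  cycle 1 → 1: weight = 8, length = 1, mean = 8/1 ≈ 8.000
  cycle 2 → 2: weight = 2, length = 1, mean = 2/1 ≈ 2.000
  cycle 0 → 1 → 0: weight = 13, length = 2, mean = 13/2 ≈ 6.500
  cycle 0 → 2 → 0: weight = 13, length = 2, mean = 13/2 ≈ 6.500
  cycle 1 → 0 → 1: weight = 13, length = 2, mean = 13/2 ≈ 6.500
Minimum mean = 2.000, attained e.g. along the cycle 2 → 2 with weight 2 and length 1. So λ(A) = 2/1 = 2.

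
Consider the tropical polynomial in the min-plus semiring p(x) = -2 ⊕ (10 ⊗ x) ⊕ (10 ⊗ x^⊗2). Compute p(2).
p(2) = -2

A tropical monomial a ⊗ x^⊗i evaluates to a + i · x. Evaluating each term at x = 2:
  Term 0 contributes -2 + 0 · 2 = -2
  Term 1 contributes 10 + 1 · 2 = 12
  Term 2 contributes 10 + 2 · 2 = 14
p(2) = ⊕ of these = min[-2, 12, 14] = -2.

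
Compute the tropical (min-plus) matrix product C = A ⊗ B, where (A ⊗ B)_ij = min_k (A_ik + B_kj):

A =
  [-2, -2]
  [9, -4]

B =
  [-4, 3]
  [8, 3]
A ⊗ B =
  [-6, 1]
  [4, -1]

Apply the min-plus product entry-by-entry:
  C[0][0] = min over k of (A[0][0] + B[0][0] = -2 + -4 = -6, A[0][1] + B[1][0] = -2 + 8 = 6) = -6 (attained at k = 0)
  C[0][1] = min over k of (A[0][0] + B[0][1] = -2 + 3 = 1, A[0][1] + B[1][1] = -2 + 3 = 1) = 1 (attained at k = 0)
  C[1][0] = min over k of (A[1][0] + B[0][0] = 9 + -4 = 5, A[1][1] + B[1][0] = -4 + 8 = 4) = 4 (attained at k = 1)
  C[1][1] = min over k of (A[1][0] + B[0][1] = 9 + 3 = 12, A[1][1] + B[1][1] = -4 + 3 = -1) = -1 (attained at k = 1)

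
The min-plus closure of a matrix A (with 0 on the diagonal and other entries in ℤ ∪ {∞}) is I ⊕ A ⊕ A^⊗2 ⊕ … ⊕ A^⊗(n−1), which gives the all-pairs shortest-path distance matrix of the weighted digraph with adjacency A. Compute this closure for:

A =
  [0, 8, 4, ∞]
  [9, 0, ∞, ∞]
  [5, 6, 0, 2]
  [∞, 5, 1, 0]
Closure =
  [0, 8, 4, 6]
  [9, 0, 13, 15]
  [5, 6, 0, 2]
  [6, 5, 1, 0]

This is the Floyd-Warshall all-pairs shortest-path computation. For each intermediate vertex k = 0, 1, …, 3, update dist[i][j] ← min(dist[i][j], dist[i][k] + dist[k][j]). The final matrix gives, for each (i, j), the minimum total weight of any directed path from i to j (possibly empty when i = j).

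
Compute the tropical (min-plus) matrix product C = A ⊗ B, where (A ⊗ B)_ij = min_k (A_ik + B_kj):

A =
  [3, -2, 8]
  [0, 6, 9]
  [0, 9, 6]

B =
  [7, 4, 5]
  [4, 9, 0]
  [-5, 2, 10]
A ⊗ B =
  [2, 7, -2]
  [4, 4, 5]
  [1, 4, 5]

Apply the min-plus product entry-by-entry:
  C[0][0] = min over k of (A[0][0] + B[0][0] = 3 + 7 = 10, A[0][1] + B[1][0] = -2 + 4 = 2, A[0][2] + B[2][0] = 8 + -5 = 3) = 2 (attained at k = 1)
  C[0][1] = min over k of (A[0][0] + B[0][1] = 3 + 4 = 7, A[0][1] + B[1][1] = -2 + 9 = 7, A[0][2] + B[2][1] = 8 + 2 = 10) = 7 (attained at k = 0)
  C[0][2] = min over k of (A[0][0] + B[0][2] = 3 + 5 = 8, A[0][1] + B[1][2] = -2 + 0 = -2, A[0][2] + B[2][2] = 8 + 10 = 18) = -2 (attained at k = 1)
  C[1][0] = min over k of (A[1][0] + B[0][0] = 0 + 7 = 7, A[1][1] + B[1][0] = 6 + 4 = 10, A[1][2] + B[2][0] = 9 + -5 = 4) = 4 (attained at k = 2)
  C[1][1] = min over k of (A[1][0] + B[0][1] = 0 + 4 = 4, A[1][1] + B[1][1] = 6 + 9 = 15, A[1][2] + B[2][1] = 9 + 2 = 11) = 4 (attained at k = 0)
  C[1][2] = min over k of (A[1][0] + B[0][2] = 0 + 5 = 5, A[1][1] + B[1][2] = 6 + 0 = 6, A[1][2] + B[2][2] = 9 + 10 = 19) = 5 (attained at k = 0)
  C[2][0] = min over k of (A[2][0] + B[0][0] = 0 + 7 = 7, A[2][1] + B[1][0] = 9 + 4 = 13, A[2][2] + B[2][0] = 6 + -5 = 1) = 1 (attained at k = 2)
  C[2][1] = min over k of (A[2][0] + B[0][1] = 0 + 4 = 4, A[2][1] + B[1][1] = 9 + 9 = 18, A[2][2] + B[2][1] = 6 + 2 = 8) = 4 (attained at k = 0)
  C[2][2] = min over k of (A[2][0] + B[0][2] = 0 + 5 = 5, A[2][1] + B[1][2] = 9 + 0 = 9, A[2][2] + B[2][2] = 6 + 10 = 16) = 5 (attained at k = 0)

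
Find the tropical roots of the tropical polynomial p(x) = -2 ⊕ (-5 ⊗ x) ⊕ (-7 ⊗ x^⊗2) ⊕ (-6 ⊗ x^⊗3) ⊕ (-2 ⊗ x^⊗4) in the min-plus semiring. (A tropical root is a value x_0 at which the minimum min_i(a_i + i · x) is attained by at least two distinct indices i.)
Roots: {-4, -1, 2, 3}

Each tropical root is a break point of the lower envelope of the lines y = a_i + i · x (there are 5 lines, with slopes 0, 1, ..., 4). Only the lines that attain the minimum somewhere contribute to roots; other lines are dominated. Here the surviving (envelope) indices are i = 4, i = 3, i = 2, i = 1, i = 0.
Intersections between consecutive envelope lines give the roots: for adjacent envelope indices i < j the intersection is x = (a_i − a_j) / (j − i). Reading off the sorted break points: {-4, -1, 2, 3}.
Verification: at each break x_0, at least two indices attain the minimum of min_i(a_i + i · x_0).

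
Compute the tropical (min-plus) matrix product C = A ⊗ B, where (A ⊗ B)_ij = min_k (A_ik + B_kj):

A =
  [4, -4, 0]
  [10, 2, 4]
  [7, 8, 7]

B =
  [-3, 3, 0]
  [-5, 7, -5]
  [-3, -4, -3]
A ⊗ B =
  [-9, -4, -9]
  [-3, 0, -3]
  [3, 3, 3]

Apply the min-plus product entry-by-entry:
  C[0][0] = min over k of (A[0][0] + B[0][0] = 4 + -3 = 1, A[0][1] + B[1][0] = -4 + -5 = -9, A[0][2] + B[2][0] = 0 + -3 = -3) = -9 (attained at k = 1)
  C[0][1] = min over k of (A[0][0] + B[0][1] = 4 + 3 = 7, A[0][1] + B[1][1] = -4 + 7 = 3, A[0][2] + B[2][1] = 0 + -4 = -4) = -4 (attained at k = 2)
  C[0][2] = min over k of (A[0][0] + B[0][2] = 4 + 0 = 4, A[0][1] + B[1][2] = -4 + -5 = -9, A[0][2] + B[2][2] = 0 + -3 = -3) = -9 (attained at k = 1)
  C[1][0] = min over k of (A[1][0] + B[0][0] = 10 + -3 = 7, A[1][1] + B[1][0] = 2 + -5 = -3, A[1][2] + B[2][0] = 4 + -3 = 1) = -3 (attained at k = 1)
  C[1][1] = min over k of (A[1][0] + B[0][1] = 10 + 3 = 13, A[1][1] + B[1][1] = 2 + 7 = 9, A[1][2] + B[2][1] = 4 + -4 = 0) = 0 (attained at k = 2)
  C[1][2] = min over k of (A[1][0] + B[0][2] = 10 + 0 = 10, A[1][1] + B[1][2] = 2 + -5 = -3, A[1][2] + B[2][2] = 4 + -3 = 1) = -3 (attained at k = 1)
  C[2][0] = min over k of (A[2][0] + B[0][0] = 7 + -3 = 4, A[2][1] + B[1][0] = 8 + -5 = 3, A[2][2] + B[2][0] = 7 + -3 = 4) = 3 (attained at k = 1)
  C[2][1] = min over k of (A[2][0] + B[0][1] = 7 + 3 = 10, A[2][1] + B[1][1] = 8 + 7 = 15, A[2][2] + B[2][1] = 7 + -4 = 3) = 3 (attained at k = 2)
  C[2][2] = min over k of (A[2][0] + B[0][2] = 7 + 0 = 7, A[2][1] + B[1][2] = 8 + -5 = 3, A[2][2] + B[2][2] = 7 + -3 = 4) = 3 (attained at k = 1)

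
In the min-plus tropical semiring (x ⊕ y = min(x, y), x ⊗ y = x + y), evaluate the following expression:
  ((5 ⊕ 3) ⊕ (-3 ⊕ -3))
((5 ⊕ 3) ⊕ (-3 ⊕ -3)) = -3

Expand innermost to outermost. Recall ⊕ takes the minimum of its arguments and ⊗ takes their sum. Working out the expression ((5 ⊕ 3) ⊕ (-3 ⊕ -3)) gives -3.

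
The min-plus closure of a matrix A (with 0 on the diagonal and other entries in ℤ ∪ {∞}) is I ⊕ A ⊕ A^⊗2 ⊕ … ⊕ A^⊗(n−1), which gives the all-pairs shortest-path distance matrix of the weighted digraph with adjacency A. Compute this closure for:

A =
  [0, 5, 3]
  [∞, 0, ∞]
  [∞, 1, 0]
Closure =
  [0, 4, 3]
  [∞, 0, ∞]
  [∞, 1, 0]

This is the Floyd-Warshall all-pairs shortest-path computation. For each intermediate vertex k = 0, 1, …, 2, update dist[i][j] ← min(dist[i][j], dist[i][k] + dist[k][j]). The final matrix gives, for each (i, j), the minimum total weight of any directed path from i to j (possibly empty when i = j).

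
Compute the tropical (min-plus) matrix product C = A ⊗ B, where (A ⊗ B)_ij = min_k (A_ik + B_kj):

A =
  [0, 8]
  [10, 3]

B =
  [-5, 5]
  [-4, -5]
A ⊗ B =
  [-5, 3]
  [-1, -2]

Apply the min-plus product entry-by-entry:
  C[0][0] = min over k of (A[0][0] + B[0][0] = 0 + -5 = -5, A[0][1] + B[1][0] = 8 + -4 = 4) = -5 (attained at k = 0)
  C[0][1] = min over k of (A[0][0] + B[0][1] = 0 + 5 = 5, A[0][1] + B[1][1] = 8 + -5 = 3) = 3 (attained at k = 1)
  C[1][0] = min over k of (A[1][0] + B[0][0] = 10 + -5 = 5, A[1][1] + B[1][0] = 3 + -4 = -1) = -1 (attained at k = 1)
  C[1][1] = min over k of (A[1][0] + B[0][1] = 10 + 5 = 15, A[1][1] + B[1][1] = 3 + -5 = -2) = -2 (attained at k = 1)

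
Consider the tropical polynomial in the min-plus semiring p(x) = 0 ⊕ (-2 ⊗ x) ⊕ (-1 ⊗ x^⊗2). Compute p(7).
p(7) = 0

A tropical monomial a ⊗ x^⊗i evaluates to a + i · x. Evaluating each term at x = 7:
  Term 0 contributes 0 + 0 · 7 = 0
  Term 1 contributes -2 + 1 · 7 = 5
  Term 2 contributes -1 + 2 · 7 = 13
p(7) = ⊕ of these = min[0, 5, 13] = 0.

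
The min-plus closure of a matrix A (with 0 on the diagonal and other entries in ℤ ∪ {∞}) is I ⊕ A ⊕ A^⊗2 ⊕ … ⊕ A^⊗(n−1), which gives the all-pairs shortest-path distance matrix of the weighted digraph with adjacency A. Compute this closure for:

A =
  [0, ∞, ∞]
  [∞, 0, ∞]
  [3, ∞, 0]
Closure =
  [0, ∞, ∞]
  [∞, 0, ∞]
  [3, ∞, 0]

This is the Floyd-Warshall all-pairs shortest-path computation. For each intermediate vertex k = 0, 1, …, 2, update dist[i][j] ← min(dist[i][j], dist[i][k] + dist[k][j]). The final matrix gives, for each (i, j), the minimum total weight of any directed path from i to j (possibly empty when i = j).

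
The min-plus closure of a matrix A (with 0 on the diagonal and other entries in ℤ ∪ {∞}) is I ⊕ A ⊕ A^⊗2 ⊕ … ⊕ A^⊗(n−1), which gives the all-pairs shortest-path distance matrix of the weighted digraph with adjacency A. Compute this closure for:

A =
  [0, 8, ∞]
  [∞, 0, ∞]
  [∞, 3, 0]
Closure =
  [0, 8, ∞]
  [∞, 0, ∞]
  [∞, 3, 0]

This is the Floyd-Warshall all-pairs shortest-path computation. For each intermediate vertex k = 0, 1, …, 2, update dist[i][j] ← min(dist[i][j], dist[i][k] + dist[k][j]). The final matrix gives, for each (i, j), the minimum total weight of any directed path from i to j (possibly empty when i = j).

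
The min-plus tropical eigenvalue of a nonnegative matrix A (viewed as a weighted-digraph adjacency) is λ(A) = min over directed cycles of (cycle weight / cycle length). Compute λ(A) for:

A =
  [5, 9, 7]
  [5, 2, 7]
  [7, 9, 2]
λ(A) = 2

Enumerate directed cycles and compute their means (weight / length). Sample:
  cycle 0 → 0: weight = 5, length = 1, mean = 5/1 ≈ 5.000
  cycle 1 → 1: weight = 2, length = 1, mean = 2/1 ≈ 2.000
  cycle 2 → 2: weight = 2, length = 1, mean = 2/1 ≈ 2.000
  cycle 0 → 1 → 0: weight = 14, length = 2, mean = 14/2 ≈ 7.000
  cycle 0 → 2 → 0: weight = 14, length = 2, mean = 14/2 ≈ 7.000
  cycle 1 → 0 → 1: weight = 14, length = 2, mean = 14/2 ≈ 7.000
Minimum mean = 2.000, attained e.g. along the cycle 1 → 1 with weight 2 and length 1. So λ(A) = 2/1 = 2.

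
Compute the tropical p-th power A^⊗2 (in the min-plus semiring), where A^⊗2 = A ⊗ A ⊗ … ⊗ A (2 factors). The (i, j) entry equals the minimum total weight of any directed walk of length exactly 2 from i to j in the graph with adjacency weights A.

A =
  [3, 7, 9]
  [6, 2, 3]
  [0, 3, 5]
A^⊗2 =
  [6, 9, 10]
  [3, 4, 5]
  [3, 5, 6]

Each entry (A^⊗2)_ij equals the minimum over all length-2 walks i = v_0 → v_1 → … → v_2 = j of Σ_t A[v_t][v_{t+1}]. For example, for (i, j) = (0, 2) we minimise over 3 possible intermediate vertex sequences; the minimum is 10, attained along the walk 0 → 1 → 2.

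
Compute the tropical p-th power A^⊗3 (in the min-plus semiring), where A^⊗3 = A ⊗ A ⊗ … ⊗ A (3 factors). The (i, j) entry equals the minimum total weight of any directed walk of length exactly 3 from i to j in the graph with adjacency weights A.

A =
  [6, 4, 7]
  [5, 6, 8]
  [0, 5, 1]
A^⊗3 =
  [8, 11, 9]
  [9, 12, 10]
  [2, 5, 3]

Each entry (A^⊗3)_ij equals the minimum over all length-3 walks i = v_0 → v_1 → … → v_3 = j of Σ_t A[v_t][v_{t+1}]. For example, for (i, j) = (0, 2) we minimise over 9 possible intermediate vertex sequences; the minimum is 9, attained along the walk 0 → 2 → 2 → 2.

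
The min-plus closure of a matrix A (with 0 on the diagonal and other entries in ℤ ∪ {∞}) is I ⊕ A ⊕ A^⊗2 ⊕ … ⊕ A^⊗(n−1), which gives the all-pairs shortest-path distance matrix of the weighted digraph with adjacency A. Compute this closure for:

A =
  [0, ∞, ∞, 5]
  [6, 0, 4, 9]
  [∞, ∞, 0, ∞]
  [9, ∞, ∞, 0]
Closure =
  [0, ∞, ∞, 5]
  [6, 0, 4, 9]
  [∞, ∞, 0, ∞]
  [9, ∞, ∞, 0]

This is the Floyd-Warshall all-pairs shortest-path computation. For each intermediate vertex k = 0, 1, …, 3, update dist[i][j] ← min(dist[i][j], dist[i][k] + dist[k][j]). The final matrix gives, for each (i, j), the minimum total weight of any directed path from i to j (possibly empty when i = j).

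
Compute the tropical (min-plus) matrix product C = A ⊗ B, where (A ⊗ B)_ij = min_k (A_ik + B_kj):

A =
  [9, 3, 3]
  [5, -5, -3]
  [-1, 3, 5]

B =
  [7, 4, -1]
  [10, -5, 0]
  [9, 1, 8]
A ⊗ B =
  [12, -2, 3]
  [5, -10, -5]
  [6, -2, -2]

Apply the min-plus product entry-by-entry:
  C[0][0] = min over k of (A[0][0] + B[0][0] = 9 + 7 = 16, A[0][1] + B[1][0] = 3 + 10 = 13, A[0][2] + B[2][0] = 3 + 9 = 12) = 12 (attained at k = 2)
  C[0][1] = min over k of (A[0][0] + B[0][1] = 9 + 4 = 13, A[0][1] + B[1][1] = 3 + -5 = -2, A[0][2] + B[2][1] = 3 + 1 = 4) = -2 (attained at k = 1)
  C[0][2] = min over k of (A[0][0] + B[0][2] = 9 + -1 = 8, A[0][1] + B[1][2] = 3 + 0 = 3, A[0][2] + B[2][2] = 3 + 8 = 11) = 3 (attained at k = 1)
  C[1][0] = min over k of (A[1][0] + B[0][0] = 5 + 7 = 12, A[1][1] + B[1][0] = -5 + 10 = 5, A[1][2] + B[2][0] = -3 + 9 = 6) = 5 (attained at k = 1)
  C[1][1] = min over k of (A[1][0] + B[0][1] = 5 + 4 = 9, A[1][1] + B[1][1] = -5 + -5 = -10, A[1][2] + B[2][1] = -3 + 1 = -2) = -10 (attained at k = 1)
  C[1][2] = min over k of (A[1][0] + B[0][2] = 5 + -1 = 4, A[1][1] + B[1][2] = -5 + 0 = -5, A[1][2] + B[2][2] = -3 + 8 = 5) = -5 (attained at k = 1)
  C[2][0] = min over k of (A[2][0] + B[0][0] = -1 + 7 = 6, A[2][1] + B[1][0] = 3 + 10 = 13, A[2][2] + B[2][0] = 5 + 9 = 14) = 6 (attained at k = 0)
  C[2][1] = min over k of (A[2][0] + B[0][1] = -1 + 4 = 3, A[2][1] + B[1][1] = 3 + -5 = -2, A[2][2] + B[2][1] = 5 + 1 = 6) = -2 (attained at k = 1)
  C[2][2] = min over k of (A[2][0] + B[0][2] = -1 + -1 = -2, A[2][1] + B[1][2] = 3 + 0 = 3, A[2][2] + B[2][2] = 5 + 8 = 13) = -2 (attained at k = 0)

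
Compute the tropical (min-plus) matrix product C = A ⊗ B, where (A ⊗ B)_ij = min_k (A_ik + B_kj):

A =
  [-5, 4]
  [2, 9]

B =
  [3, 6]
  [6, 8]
A ⊗ B =
  [-2, 1]
  [5, 8]

Apply the min-plus product entry-by-entry:
  C[0][0] = min over k of (A[0][0] + B[0][0] = -5 + 3 = -2, A[0][1] + B[1][0] = 4 + 6 = 10) = -2 (attained at k = 0)
  C[0][1] = min over k of (A[0][0] + B[0][1] = -5 + 6 = 1, A[0][1] + B[1][1] = 4 + 8 = 12) = 1 (attained at k = 0)
  C[1][0] = min over k of (A[1][0] + B[0][0] = 2 + 3 = 5, A[1][1] + B[1][0] = 9 + 6 = 15) = 5 (attained at k = 0)
  C[1][1] = min over k of (A[1][0] + B[0][1] = 2 + 6 = 8, A[1][1] + B[1][1] = 9 + 8 = 17) = 8 (attained at k = 0)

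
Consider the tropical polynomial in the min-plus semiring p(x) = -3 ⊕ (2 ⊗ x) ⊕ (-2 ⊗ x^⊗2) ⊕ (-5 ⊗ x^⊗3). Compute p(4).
p(4) = -3

A tropical monomial a ⊗ x^⊗i evaluates to a + i · x. Evaluating each term at x = 4:
  Term 0 contributes -3 + 0 · 4 = -3
  Term 1 contributes 2 + 1 · 4 = 6
  Term 2 contributes -2 + 2 · 4 = 6
  Term 3 contributes -5 + 3 · 4 = 7
p(4) = ⊕ of these = min[-3, 6, 6, 7] = -3.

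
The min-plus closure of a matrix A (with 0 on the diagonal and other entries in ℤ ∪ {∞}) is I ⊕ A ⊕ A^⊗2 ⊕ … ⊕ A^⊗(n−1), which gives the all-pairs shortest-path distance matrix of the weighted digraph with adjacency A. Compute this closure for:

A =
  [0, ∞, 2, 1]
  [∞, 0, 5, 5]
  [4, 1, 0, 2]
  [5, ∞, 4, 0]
Closure =
  [0, 3, 2, 1]
  [9, 0, 5, 5]
  [4, 1, 0, 2]
  [5, 5, 4, 0]

This is the Floyd-Warshall all-pairs shortest-path computation. For each intermediate vertex k = 0, 1, …, 3, update dist[i][j] ← min(dist[i][j], dist[i][k] + dist[k][j]). The final matrix gives, for each (i, j), the minimum total weight of any directed path from i to j (possibly empty when i = j).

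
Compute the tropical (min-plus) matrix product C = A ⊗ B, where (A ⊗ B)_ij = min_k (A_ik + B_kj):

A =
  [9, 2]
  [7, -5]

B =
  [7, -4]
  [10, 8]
A ⊗ B =
  [12, 5]
  [5, 3]

Apply the min-plus product entry-by-entry:
  C[0][0] = min over k of (A[0][0] + B[0][0] = 9 + 7 = 16, A[0][1] + B[1][0] = 2 + 10 = 12) = 12 (attained at k = 1)
  C[0][1] = min over k of (A[0][0] + B[0][1] = 9 + -4 = 5, A[0][1] + B[1][1] = 2 + 8 = 10) = 5 (attained at k = 0)
  C[1][0] = min over k of (A[1][0] + B[0][0] = 7 + 7 = 14, A[1][1] + B[1][0] = -5 + 10 = 5) = 5 (attained at k = 1)
  C[1][1] = min over k of (A[1][0] + B[0][1] = 7 + -4 = 3, A[1][1] + B[1][1] = -5 + 8 = 3) = 3 (attained at k = 0)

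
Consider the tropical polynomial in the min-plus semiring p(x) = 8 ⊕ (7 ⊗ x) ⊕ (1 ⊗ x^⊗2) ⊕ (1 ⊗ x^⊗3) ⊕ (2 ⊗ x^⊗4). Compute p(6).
p(6) = 8

A tropical monomial a ⊗ x^⊗i evaluates to a + i · x. Evaluating each term at x = 6:
  Term 0 contributes 8 + 0 · 6 = 8
  Term 1 contributes 7 + 1 · 6 = 13
  Term 2 contributes 1 + 2 · 6 = 13
  Term 3 contributes 1 + 3 · 6 = 19
  Term 4 contributes 2 + 4 · 6 = 26
p(6) = ⊕ of these = min[8, 13, 13, 19, 26] = 8.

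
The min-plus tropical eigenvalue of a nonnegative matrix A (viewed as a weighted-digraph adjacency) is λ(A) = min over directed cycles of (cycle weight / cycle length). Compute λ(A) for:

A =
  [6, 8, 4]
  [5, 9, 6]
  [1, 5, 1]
λ(A) = 1

Enumerate directed cycles and compute their means (weight / length). Sample:
  cycle 0 → 0: weight = 6, length = 1, mean = 6/1 ≈ 6.000
  cycle 1 → 1: weight = 9, length = 1, mean = 9/1 ≈ 9.000
  cycle 2 → 2: weight = 1, length = 1, mean = 1/1 ≈ 1.000
  cycle 0 → 1 → 0: weight = 13, length = 2, mean = 13/2 ≈ 6.500
  cycle 0 → 2 → 0: weight = 5, length = 2, mean = 5/2 ≈ 2.500
  cycle 1 → 0 → 1: weight = 13, length = 2, mean = 13/2 ≈ 6.500
Minimum mean = 1.000, attained e.g. along the cycle 2 → 2 with weight 1 and length 1. So λ(A) = 1/1 = 1.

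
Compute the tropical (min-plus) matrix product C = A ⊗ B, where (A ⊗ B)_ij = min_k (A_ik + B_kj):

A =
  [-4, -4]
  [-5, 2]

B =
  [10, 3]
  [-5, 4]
A ⊗ B =
  [-9, -1]
  [-3, -2]

Apply the min-plus product entry-by-entry:
  C[0][0] = min over k of (A[0][0] + B[0][0] = -4 + 10 = 6, A[0][1] + B[1][0] = -4 + -5 = -9) = -9 (attained at k = 1)
  C[0][1] = min over k of (A[0][0] + B[0][1] = -4 + 3 = -1, A[0][1] + B[1][1] = -4 + 4 = 0) = -1 (attained at k = 0)
  C[1][0] = min over k of (A[1][0] + B[0][0] = -5 + 10 = 5, A[1][1] + B[1][0] = 2 + -5 = -3) = -3 (attained at k = 1)
  C[1][1] = min over k of (A[1][0] + B[0][1] = -5 + 3 = -2, A[1][1] + B[1][1] = 2 + 4 = 6) = -2 (attained at k = 0)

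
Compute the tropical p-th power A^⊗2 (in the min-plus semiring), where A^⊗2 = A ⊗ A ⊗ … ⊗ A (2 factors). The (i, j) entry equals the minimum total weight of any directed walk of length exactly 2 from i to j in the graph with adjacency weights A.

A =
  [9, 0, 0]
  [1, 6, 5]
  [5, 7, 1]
A^⊗2 =
  [1, 6, 1]
  [7, 1, 1]
  [6, 5, 2]

Each entry (A^⊗2)_ij equals the minimum over all length-2 walks i = v_0 → v_1 → … → v_2 = j of Σ_t A[v_t][v_{t+1}]. For example, for (i, j) = (0, 2) we minimise over 3 possible intermediate vertex sequences; the minimum is 1, attained along the walk 0 → 2 → 2.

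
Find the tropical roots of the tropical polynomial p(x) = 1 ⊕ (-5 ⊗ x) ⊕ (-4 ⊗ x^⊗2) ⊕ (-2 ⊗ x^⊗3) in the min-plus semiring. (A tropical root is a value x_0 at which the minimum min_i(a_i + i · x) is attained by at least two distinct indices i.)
Roots: {-2, -1, 6}

Each tropical root is a break point of the lower envelope of the lines y = a_i + i · x (there are 4 lines, with slopes 0, 1, ..., 3). Only the lines that attain the minimum somewhere contribute to roots; other lines are dominated. Here the surviving (envelope) indices are i = 3, i = 2, i = 1, i = 0.
Intersections between consecutive envelope lines give the roots: for adjacent envelope indices i < j the intersection is x = (a_i − a_j) / (j − i). Reading off the sorted break points: {-2, -1, 6}.
Verification: at each break x_0, at least two indices attain the minimum of min_i(a_i + i · x_0).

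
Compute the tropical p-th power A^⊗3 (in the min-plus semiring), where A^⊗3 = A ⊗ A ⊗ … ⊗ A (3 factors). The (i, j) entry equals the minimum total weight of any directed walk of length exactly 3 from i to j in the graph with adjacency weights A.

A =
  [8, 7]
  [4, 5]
A^⊗3 =
  [16, 17]
  [14, 15]

Each entry (A^⊗3)_ij equals the minimum over all length-3 walks i = v_0 → v_1 → … → v_3 = j of Σ_t A[v_t][v_{t+1}]. For example, for (i, j) = (0, 1) we minimise over 4 possible intermediate vertex sequences; the minimum is 17, attained along the walk 0 → 1 → 1 → 1.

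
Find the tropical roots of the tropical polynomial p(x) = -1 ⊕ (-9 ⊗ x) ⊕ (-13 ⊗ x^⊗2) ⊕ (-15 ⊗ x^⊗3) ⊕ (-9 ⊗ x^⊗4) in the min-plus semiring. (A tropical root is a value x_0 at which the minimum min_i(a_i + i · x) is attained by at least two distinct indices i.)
Roots: {-6, 2, 4, 8}

Each tropical root is a break point of the lower envelope of the lines y = a_i + i · x (there are 5 lines, with slopes 0, 1, ..., 4). Only the lines that attain the minimum somewhere contribute to roots; other lines are dominated. Here the surviving (envelope) indices are i = 4, i = 3, i = 2, i = 1, i = 0.
Intersections between consecutive envelope lines give the roots: for adjacent envelope indices i < j the intersection is x = (a_i − a_j) / (j − i). Reading off the sorted break points: {-6, 2, 4, 8}.
Verification: at each break x_0, at least two indices attain the minimum of min_i(a_i + i · x_0).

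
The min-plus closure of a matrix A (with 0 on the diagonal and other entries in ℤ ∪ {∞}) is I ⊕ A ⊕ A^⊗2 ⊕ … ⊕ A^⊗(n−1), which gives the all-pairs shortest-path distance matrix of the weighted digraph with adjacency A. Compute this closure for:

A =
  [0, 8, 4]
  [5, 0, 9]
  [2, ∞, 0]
Closure =
  [0, 8, 4]
  [5, 0, 9]
  [2, 10, 0]

This is the Floyd-Warshall all-pairs shortest-path computation. For each intermediate vertex k = 0, 1, …, 2, update dist[i][j] ← min(dist[i][j], dist[i][k] + dist[k][j]). The final matrix gives, for each (i, j), the minimum total weight of any directed path from i to j (possibly empty when i = j).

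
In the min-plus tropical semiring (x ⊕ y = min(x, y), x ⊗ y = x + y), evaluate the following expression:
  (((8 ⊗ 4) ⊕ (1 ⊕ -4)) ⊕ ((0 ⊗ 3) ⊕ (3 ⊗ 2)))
(((8 ⊗ 4) ⊕ (1 ⊕ -4)) ⊕ ((0 ⊗ 3) ⊕ (3 ⊗ 2))) = -4

Expand innermost to outermost. Recall ⊕ takes the minimum of its arguments and ⊗ takes their sum. Working out the expression (((8 ⊗ 4) ⊕ (1 ⊕ -4)) ⊕ ((0 ⊗ 3) ⊕ (3 ⊗ 2))) gives -4.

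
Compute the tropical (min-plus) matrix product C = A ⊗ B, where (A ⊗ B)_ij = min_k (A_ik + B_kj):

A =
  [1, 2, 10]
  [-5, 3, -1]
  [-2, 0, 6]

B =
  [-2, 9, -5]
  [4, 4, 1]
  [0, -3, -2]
A ⊗ B =
  [-1, 6, -4]
  [-7, -4, -10]
  [-4, 3, -7]

Apply the min-plus product entry-by-entry:
  C[0][0] = min over k of (A[0][0] + B[0][0] = 1 + -2 = -1, A[0][1] + B[1][0] = 2 + 4 = 6, A[0][2] + B[2][0] = 10 + 0 = 10) = -1 (attained at k = 0)
  C[0][1] = min over k of (A[0][0] + B[0][1] = 1 + 9 = 10, A[0][1] + B[1][1] = 2 + 4 = 6, A[0][2] + B[2][1] = 10 + -3 = 7) = 6 (attained at k = 1)
  C[0][2] = min over k of (A[0][0] + B[0][2] = 1 + -5 = -4, A[0][1] + B[1][2] = 2 + 1 = 3, A[0][2] + B[2][2] = 10 + -2 = 8) = -4 (attained at k = 0)
  C[1][0] = min over k of (A[1][0] + B[0][0] = -5 + -2 = -7, A[1][1] + B[1][0] = 3 + 4 = 7, A[1][2] + B[2][0] = -1 + 0 = -1) = -7 (attained at k = 0)
  C[1][1] = min over k of (A[1][0] + B[0][1] = -5 + 9 = 4, A[1][1] + B[1][1] = 3 + 4 = 7, A[1][2] + B[2][1] = -1 + -3 = -4) = -4 (attained at k = 2)
  C[1][2] = min over k of (A[1][0] + B[0][2] = -5 + -5 = -10, A[1][1] + B[1][2] = 3 + 1 = 4, A[1][2] + B[2][2] = -1 + -2 = -3) = -10 (attained at k = 0)
  C[2][0] = min over k of (A[2][0] + B[0][0] = -2 + -2 = -4, A[2][1] + B[1][0] = 0 + 4 = 4, A[2][2] + B[2][0] = 6 + 0 = 6) = -4 (attained at k = 0)
  C[2][1] = min over k of (A[2][0] + B[0][1] = -2 + 9 = 7, A[2][1] + B[1][1] = 0 + 4 = 4, A[2][2] + B[2][1] = 6 + -3 = 3) = 3 (attained at k = 2)
  C[2][2] = min over k of (A[2][0] + B[0][2] = -2 + -5 = -7, A[2][1] + B[1][2] = 0 + 1 = 1, A[2][2] + B[2][2] = 6 + -2 = 4) = -7 (attained at k = 0)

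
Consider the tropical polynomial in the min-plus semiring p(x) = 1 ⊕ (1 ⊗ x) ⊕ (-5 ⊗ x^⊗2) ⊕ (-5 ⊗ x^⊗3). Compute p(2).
p(2) = -1

A tropical monomial a ⊗ x^⊗i evaluates to a + i · x. Evaluating each term at x = 2:
  Term 0 contributes 1 + 0 · 2 = 1
  Term 1 contributes 1 + 1 · 2 = 3
  Term 2 contributes -5 + 2 · 2 = -1
  Term 3 contributes -5 + 3 · 2 = 1
p(2) = ⊕ of these = min[1, 3, -1, 1] = -1.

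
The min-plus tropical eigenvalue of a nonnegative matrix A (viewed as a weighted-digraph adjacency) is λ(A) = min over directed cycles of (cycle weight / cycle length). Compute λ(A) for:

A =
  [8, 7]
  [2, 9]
λ(A) = 9/2

Enumerate directed cycles and compute their means (weight / length). Sample:
  cycle 0 → 0: weight = 8, length = 1, mean = 8/1 ≈ 8.000
  cycle 1 → 1: weight = 9, length = 1, mean = 9/1 ≈ 9.000
  cycle 0 → 1 → 0: weight = 9, length = 2, mean = 9/2 ≈ 4.500
  cycle 1 → 0 → 1: weight = 9, length = 2, mean = 9/2 ≈ 4.500
Minimum mean = 4.500, attained e.g. along the cycle 0 → 1 → 0 with weight 9 and length 2. So λ(A) = 9/2 = 9/2.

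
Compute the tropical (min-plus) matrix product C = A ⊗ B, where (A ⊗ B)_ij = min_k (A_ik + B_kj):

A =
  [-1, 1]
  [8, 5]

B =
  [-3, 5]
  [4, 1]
A ⊗ B =
  [-4, 2]
  [5, 6]

Apply the min-plus product entry-by-entry:
  C[0][0] = min over k of (A[0][0] + B[0][0] = -1 + -3 = -4, A[0][1] + B[1][0] = 1 + 4 = 5) = -4 (attained at k = 0)
  C[0][1] = min over k of (A[0][0] + B[0][1] = -1 + 5 = 4, A[0][1] + B[1][1] = 1 + 1 = 2) = 2 (attained at k = 1)
  C[1][0] = min over k of (A[1][0] + B[0][0] = 8 + -3 = 5, A[1][1] + B[1][0] = 5 + 4 = 9) = 5 (attained at k = 0)
  C[1][1] = min over k of (A[1][0] + B[0][1] = 8 + 5 = 13, A[1][1] + B[1][1] = 5 + 1 = 6) = 6 (attained at k = 1)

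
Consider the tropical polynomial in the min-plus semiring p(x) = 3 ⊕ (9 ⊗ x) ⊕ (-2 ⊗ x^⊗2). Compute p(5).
p(5) = 3

A tropical monomial a ⊗ x^⊗i evaluates to a + i · x. Evaluating each term at x = 5:
  Term 0 contributes 3 + 0 · 5 = 3
  Term 1 contributes 9 + 1 · 5 = 14
  Term 2 contributes -2 + 2 · 5 = 8
p(5) = ⊕ of these = min[3, 14, 8] = 3.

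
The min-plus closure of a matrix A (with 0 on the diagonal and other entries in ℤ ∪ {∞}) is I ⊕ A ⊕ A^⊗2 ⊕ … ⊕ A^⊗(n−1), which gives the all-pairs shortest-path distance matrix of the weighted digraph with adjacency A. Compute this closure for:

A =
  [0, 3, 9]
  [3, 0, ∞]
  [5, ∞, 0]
Closure =
  [0, 3, 9]
  [3, 0, 12]
  [5, 8, 0]

This is the Floyd-Warshall all-pairs shortest-path computation. For each intermediate vertex k = 0, 1, …, 2, update dist[i][j] ← min(dist[i][j], dist[i][k] + dist[k][j]). The final matrix gives, for each (i, j), the minimum total weight of any directed path from i to j (possibly empty when i = j).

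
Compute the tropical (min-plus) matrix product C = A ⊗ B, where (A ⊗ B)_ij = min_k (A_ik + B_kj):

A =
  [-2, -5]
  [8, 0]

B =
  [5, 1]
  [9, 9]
A ⊗ B =
  [3, -1]
  [9, 9]

Apply the min-plus product entry-by-entry:
  C[0][0] = min over k of (A[0][0] + B[0][0] = -2 + 5 = 3, A[0][1] + B[1][0] = -5 + 9 = 4) = 3 (attained at k = 0)
  C[0][1] = min over k of (A[0][0] + B[0][1] = -2 + 1 = -1, A[0][1] + B[1][1] = -5 + 9 = 4) = -1 (attained at k = 0)
  C[1][0] = min over k of (A[1][0] + B[0][0] = 8 + 5 = 13, A[1][1] + B[1][0] = 0 + 9 = 9) = 9 (attained at k = 1)
  C[1][1] = min over k of (A[1][0] + B[0][1] = 8 + 1 = 9, A[1][1] + B[1][1] = 0 + 9 = 9) = 9 (attained at k = 0)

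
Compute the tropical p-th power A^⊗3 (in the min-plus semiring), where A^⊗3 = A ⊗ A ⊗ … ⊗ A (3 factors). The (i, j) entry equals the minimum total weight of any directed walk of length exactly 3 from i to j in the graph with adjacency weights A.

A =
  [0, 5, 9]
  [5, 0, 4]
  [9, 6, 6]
A^⊗3 =
  [0, 5, 9]
  [5, 0, 4]
  [9, 6, 10]

Each entry (A^⊗3)_ij equals the minimum over all length-3 walks i = v_0 → v_1 → … → v_3 = j of Σ_t A[v_t][v_{t+1}]. For example, for (i, j) = (0, 2) we minimise over 9 possible intermediate vertex sequences; the minimum is 9, attained along the walk 0 → 0 → 0 → 2.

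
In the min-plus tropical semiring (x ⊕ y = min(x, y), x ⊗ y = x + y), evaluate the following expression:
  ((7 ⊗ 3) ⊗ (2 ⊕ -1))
((7 ⊗ 3) ⊗ (2 ⊕ -1)) = 9

Expand innermost to outermost. Recall ⊕ takes the minimum of its arguments and ⊗ takes their sum. Working out the expression ((7 ⊗ 3) ⊗ (2 ⊕ -1)) gives 9.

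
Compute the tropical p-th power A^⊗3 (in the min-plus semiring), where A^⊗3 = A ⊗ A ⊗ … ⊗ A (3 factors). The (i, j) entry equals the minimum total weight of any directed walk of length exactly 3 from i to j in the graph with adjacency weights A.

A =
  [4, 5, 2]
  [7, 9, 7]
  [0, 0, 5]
A^⊗3 =
  [6, 6, 4]
  [9, 9, 9]
  [2, 2, 6]

Each entry (A^⊗3)_ij equals the minimum over all length-3 walks i = v_0 → v_1 → … → v_3 = j of Σ_t A[v_t][v_{t+1}]. For example, for (i, j) = (0, 2) we minimise over 9 possible intermediate vertex sequences; the minimum is 4, attained along the walk 0 → 2 → 0 → 2.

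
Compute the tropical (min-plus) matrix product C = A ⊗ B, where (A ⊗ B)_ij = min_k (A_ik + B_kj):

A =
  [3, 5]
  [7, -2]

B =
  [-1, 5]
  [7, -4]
A ⊗ B =
  [2, 1]
  [5, -6]

Apply the min-plus product entry-by-entry:
  C[0][0] = min over k of (A[0][0] + B[0][0] = 3 + -1 = 2, A[0][1] + B[1][0] = 5 + 7 = 12) = 2 (attained at k = 0)
  C[0][1] = min over k of (A[0][0] + B[0][1] = 3 + 5 = 8, A[0][1] + B[1][1] = 5 + -4 = 1) = 1 (attained at k = 1)
  C[1][0] = min over k of (A[1][0] + B[0][0] = 7 + -1 = 6, A[1][1] + B[1][0] = -2 + 7 = 5) = 5 (attained at k = 1)
  C[1][1] = min over k of (A[1][0] + B[0][1] = 7 + 5 = 12, A[1][1] + B[1][1] = -2 + -4 = -6) = -6 (attained at k = 1)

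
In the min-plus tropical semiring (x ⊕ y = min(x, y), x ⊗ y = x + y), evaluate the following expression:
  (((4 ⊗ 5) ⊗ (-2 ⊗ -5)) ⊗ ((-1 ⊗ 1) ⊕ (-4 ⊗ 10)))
(((4 ⊗ 5) ⊗ (-2 ⊗ -5)) ⊗ ((-1 ⊗ 1) ⊕ (-4 ⊗ 10))) = 2

Expand innermost to outermost. Recall ⊕ takes the minimum of its arguments and ⊗ takes their sum. Working out the expression (((4 ⊗ 5) ⊗ (-2 ⊗ -5)) ⊗ ((-1 ⊗ 1) ⊕ (-4 ⊗ 10))) gives 2.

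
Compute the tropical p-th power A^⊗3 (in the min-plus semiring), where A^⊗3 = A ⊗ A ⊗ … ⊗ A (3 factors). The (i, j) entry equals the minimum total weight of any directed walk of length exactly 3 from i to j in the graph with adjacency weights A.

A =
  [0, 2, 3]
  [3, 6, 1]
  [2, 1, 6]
A^⊗3 =
  [0, 2, 3]
  [3, 5, 3]
  [2, 3, 5]

Each entry (A^⊗3)_ij equals the minimum over all length-3 walks i = v_0 → v_1 → … → v_3 = j of Σ_t A[v_t][v_{t+1}]. For example, for (i, j) = (0, 2) we minimise over 9 possible intermediate vertex sequences; the minimum is 3, attained along the walk 0 → 0 → 0 → 2.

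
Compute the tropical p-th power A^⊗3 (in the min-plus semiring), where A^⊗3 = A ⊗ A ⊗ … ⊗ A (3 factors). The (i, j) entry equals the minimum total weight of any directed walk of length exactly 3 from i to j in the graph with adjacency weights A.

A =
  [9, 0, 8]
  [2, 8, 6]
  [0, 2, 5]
A^⊗3 =
  [6, 2, 10]
  [4, 6, 8]
  [2, 4, 6]

Each entry (A^⊗3)_ij equals the minimum over all length-3 walks i = v_0 → v_1 → … → v_3 = j of Σ_t A[v_t][v_{t+1}]. For example, for (i, j) = (0, 2) we minimise over 9 possible intermediate vertex sequences; the minimum is 10, attained along the walk 0 → 1 → 0 → 2.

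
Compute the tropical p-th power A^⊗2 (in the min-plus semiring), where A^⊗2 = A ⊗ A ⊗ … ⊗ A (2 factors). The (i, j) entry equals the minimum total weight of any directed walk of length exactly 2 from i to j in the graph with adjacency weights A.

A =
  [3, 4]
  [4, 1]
A^⊗2 =
  [6, 5]
  [5, 2]

Each entry (A^⊗2)_ij equals the minimum over all length-2 walks i = v_0 → v_1 → … → v_2 = j of Σ_t A[v_t][v_{t+1}]. For example, for (i, j) = (0, 1) we minimise over 2 possible intermediate vertex sequences; the minimum is 5, attained along the walk 0 → 1 → 1.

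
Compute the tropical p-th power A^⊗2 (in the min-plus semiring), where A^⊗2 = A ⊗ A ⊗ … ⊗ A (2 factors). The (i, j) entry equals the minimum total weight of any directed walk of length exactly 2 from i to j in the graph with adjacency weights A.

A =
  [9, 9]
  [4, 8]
A^⊗2 =
  [13, 17]
  [12, 13]

Each entry (A^⊗2)_ij equals the minimum over all length-2 walks i = v_0 → v_1 → … → v_2 = j of Σ_t A[v_t][v_{t+1}]. For example, for (i, j) = (0, 1) we minimise over 2 possible intermediate vertex sequences; the minimum is 17, attained along the walk 0 → 1 → 1.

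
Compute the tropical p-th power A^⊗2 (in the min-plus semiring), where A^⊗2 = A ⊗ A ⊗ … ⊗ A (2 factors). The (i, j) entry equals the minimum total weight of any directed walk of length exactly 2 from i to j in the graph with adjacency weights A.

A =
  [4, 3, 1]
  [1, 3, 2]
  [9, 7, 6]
A^⊗2 =
  [4, 6, 5]
  [4, 4, 2]
  [8, 10, 9]

Each entry (A^⊗2)_ij equals the minimum over all length-2 walks i = v_0 → v_1 → … → v_2 = j of Σ_t A[v_t][v_{t+1}]. For example, for (i, j) = (0, 2) we minimise over 3 possible intermediate vertex sequences; the minimum is 5, attained along the walk 0 → 0 → 2.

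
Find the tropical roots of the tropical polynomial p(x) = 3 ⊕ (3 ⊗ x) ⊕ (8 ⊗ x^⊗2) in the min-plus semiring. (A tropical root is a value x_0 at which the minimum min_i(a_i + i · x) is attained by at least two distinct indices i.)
Roots: {-5, 0}

Each tropical root is a break point of the lower envelope of the lines y = a_i + i · x (there are 3 lines, with slopes 0, 1, ..., 2). Only the lines that attain the minimum somewhere contribute to roots; other lines are dominated. Here the surviving (envelope) indices are i = 2, i = 1, i = 0.
Intersections between consecutive envelope lines give the roots: for adjacent envelope indices i < j the intersection is x = (a_i − a_j) / (j − i). Reading off the sorted break points: {-5, 0}.
Verification: at each break x_0, at least two indices attain the minimum of min_i(a_i + i · x_0).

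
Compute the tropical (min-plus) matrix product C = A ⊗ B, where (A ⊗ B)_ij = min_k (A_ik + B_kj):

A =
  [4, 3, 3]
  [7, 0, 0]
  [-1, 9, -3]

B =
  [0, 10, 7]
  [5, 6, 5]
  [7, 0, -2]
A ⊗ B =
  [4, 3, 1]
  [5, 0, -2]
  [-1, -3, -5]

Apply the min-plus product entry-by-entry:
  C[0][0] = min over k of (A[0][0] + B[0][0] = 4 + 0 = 4, A[0][1] + B[1][0] = 3 + 5 = 8, A[0][2] + B[2][0] = 3 + 7 = 10) = 4 (attained at k = 0)
  C[0][1] = min over k of (A[0][0] + B[0][1] = 4 + 10 = 14, A[0][1] + B[1][1] = 3 + 6 = 9, A[0][2] + B[2][1] = 3 + 0 = 3) = 3 (attained at k = 2)
  C[0][2] = min over k of (A[0][0] + B[0][2] = 4 + 7 = 11, A[0][1] + B[1][2] = 3 + 5 = 8, A[0][2] + B[2][2] = 3 + -2 = 1) = 1 (attained at k = 2)
  C[1][0] = min over k of (A[1][0] + B[0][0] = 7 + 0 = 7, A[1][1] + B[1][0] = 0 + 5 = 5, A[1][2] + B[2][0] = 0 + 7 = 7) = 5 (attained at k = 1)
  C[1][1] = min over k of (A[1][0] + B[0][1] = 7 + 10 = 17, A[1][1] + B[1][1] = 0 + 6 = 6, A[1][2] + B[2][1] = 0 + 0 = 0) = 0 (attained at k = 2)
  C[1][2] = min over k of (A[1][0] + B[0][2] = 7 + 7 = 14, A[1][1] + B[1][2] = 0 + 5 = 5, A[1][2] + B[2][2] = 0 + -2 = -2) = -2 (attained at k = 2)
  C[2][0] = min over k of (A[2][0] + B[0][0] = -1 + 0 = -1, A[2][1] + B[1][0] = 9 + 5 = 14, A[2][2] + B[2][0] = -3 + 7 = 4) = -1 (attained at k = 0)
  C[2][1] = min over k of (A[2][0] + B[0][1] = -1 + 10 = 9, A[2][1] + B[1][1] = 9 + 6 = 15, A[2][2] + B[2][1] = -3 + 0 = -3) = -3 (attained at k = 2)
  C[2][2] = min over k of (A[2][0] + B[0][2] = -1 + 7 = 6, A[2][1] + B[1][2] = 9 + 5 = 14, A[2][2] + B[2][2] = -3 + -2 = -5) = -5 (attained at k = 2)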